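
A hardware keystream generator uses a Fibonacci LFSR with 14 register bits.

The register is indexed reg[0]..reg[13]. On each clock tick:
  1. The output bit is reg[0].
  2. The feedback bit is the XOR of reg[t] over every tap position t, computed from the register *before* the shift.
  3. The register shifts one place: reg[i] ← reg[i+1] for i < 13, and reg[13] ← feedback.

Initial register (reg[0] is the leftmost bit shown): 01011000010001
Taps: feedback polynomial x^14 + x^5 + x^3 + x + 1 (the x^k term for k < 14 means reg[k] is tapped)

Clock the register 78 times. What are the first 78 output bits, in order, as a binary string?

tick  register→output (feedback)
  0  01011000010001→0 (0)
  1  10110000100010→1 (0)
  2  01100001000100→0 (1)
  3  11000010001001→1 (0)
  4  10000100010010→1 (0)
  5  00001000100100→0 (0)
  6  00010001001000→0 (1)
  7  00100010010001→0 (0)
  8  01000100100010→0 (0)
  9  10001001000100→1 (1)
 10  00010010001001→0 (1)
 11  00100100010011→0 (1)
 12  01001000100111→0 (1)
 13  10010001001111→1 (0)
 14  00100010011110→0 (0)
 15  01000100111100→0 (0)
 16  10001001111000→1 (1)
 17  00010011110001→0 (1)
 18  00100111100011→0 (1)
 19  01001111000111→0 (0)
 20  10011110001110→1 (1)
 21  00111100011101→0 (0)
 22  01111000111010→0 (0)
 23  11110001110100→1 (1)
 24  11100011101001→1 (0)
 25  11000111010010→1 (1)
 26  10001110100101→1 (0)
 27  00011101001010→0 (0)
 28  00111010010100→0 (1)
 29  01110100101001→0 (1)
 30  11101001010011→1 (0)
 31  11010010100110→1 (1)
 32  10100101001101→1 (0)
 33  01001010011010→0 (1)
 34  10010100110101→1 (1)
 35  00101001101011→0 (0)
 36  01010011010110→0 (0)
 37  10100110101100→1 (0)
 38  01001101011000→0 (0)
 39  10011010110000→1 (0)
 40  00110101100000→0 (0)
 41  01101011000000→0 (1)
 42  11010110000001→1 (0)
 43  10101100000010→1 (0)
 44  01011000000100→0 (0)
 45  10110000001000→1 (0)
 46  01100000010000→0 (1)
 47  11000000100001→1 (0)
 48  10000001000010→1 (1)
 49  00000010000101→0 (0)
 50  00000100001010→0 (1)
 51  00001000010101→0 (0)
 52  00010000101010→0 (1)
 53  00100001010101→0 (0)
 54  01000010101010→0 (1)
 55  10000101010101→1 (0)
 56  00001010101010→0 (0)
 57  00010101010100→0 (0)
 58  00101010101000→0 (0)
 59  01010101010000→0 (1)
 60  10101010100001→1 (1)
 61  01010101000011→0 (1)
 62  10101010000111→1 (1)
 63  01010100001111→0 (1)
 64  10101000011111→1 (1)
 65  01010000111111→0 (0)
 66  10100001111110→1 (1)
 67  01000011111101→0 (1)
 68  10000111111011→1 (0)
 69  00001111110110→0 (1)
 70  00011111101101→0 (0)
 71  00111111011010→0 (0)
 72  01111110110100→0 (1)
 73  11111101101001→1 (0)
 74  11111011010010→1 (1)
 75  11110110100101→1 (0)
 76  11101101001010→1 (1)
 77  11011010010101→1 (1)

010110000100010010001001111000111010010100110101100000010000101010101000011111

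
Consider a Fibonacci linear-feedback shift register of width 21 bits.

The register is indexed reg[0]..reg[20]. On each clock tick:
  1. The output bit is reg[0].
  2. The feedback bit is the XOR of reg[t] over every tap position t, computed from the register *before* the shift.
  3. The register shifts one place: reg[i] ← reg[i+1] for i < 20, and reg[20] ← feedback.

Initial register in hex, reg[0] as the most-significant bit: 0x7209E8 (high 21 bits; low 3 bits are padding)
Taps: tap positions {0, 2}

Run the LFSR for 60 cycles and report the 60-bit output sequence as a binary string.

tick  register→output (feedback)
  0  011100100000100111101→0 (1)
  1  111001000001001111011→1 (0)
  2  110010000010011110110→1 (1)
  3  100100000100111101101→1 (1)
  4  001000001001111011011→0 (1)
  5  010000010011110110111→0 (0)
  6  100000100111101101110→1 (1)
  7  000001001111011011101→0 (0)
  8  000010011110110111010→0 (0)
  9  000100111101101110100→0 (0)
 10  001001111011011101000→0 (1)
 11  010011110110111010001→0 (0)
 12  100111101101110100010→1 (1)
 13  001111011011101000101→0 (1)
 14  011110110111010001011→0 (1)
 15  111101101110100010111→1 (0)
 16  111011011101000101110→1 (0)
 17  110110111010001011100→1 (1)
 18  101101110100010111001→1 (0)
 19  011011101000101110010→0 (1)
 20  110111010001011100101→1 (1)
 21  101110100010111001011→1 (0)
 22  011101000101110010110→0 (1)
 23  111010001011100101101→1 (0)
 24  110100010111001011010→1 (1)
 25  101000101110010110101→1 (0)
 26  010001011100101101010→0 (0)
 27  100010111001011010100→1 (1)
 28  000101110010110101001→0 (0)
 29  001011100101101010010→0 (1)
 30  010111001011010100101→0 (0)
 31  101110010110101001010→1 (0)
 32  011100101101010010100→0 (1)
 33  111001011010100101001→1 (0)
 34  110010110101001010010→1 (1)
 35  100101101010010100101→1 (1)
 36  001011010100101001011→0 (1)
 37  010110101001010010111→0 (0)
 38  101101010010100101110→1 (0)
 39  011010100101001011100→0 (1)
 40  110101001010010111001→1 (1)
 41  101010010100101110011→1 (0)
 42  010100101001011100110→0 (0)
 43  101001010010111001100→1 (0)
 44  010010100101110011000→0 (0)
 45  100101001011100110000→1 (1)
 46  001010010111001100001→0 (1)
 47  010100101110011000011→0 (0)
 48  101001011100110000110→1 (0)
 49  010010111001100001100→0 (0)
 50  100101110011000011000→1 (1)
 51  001011100110000110001→0 (1)
 52  010111001100001100011→0 (0)
 53  101110011000011000110→1 (0)
 54  011100110000110001100→0 (1)
 55  111001100001100011001→1 (0)
 56  110011000011000110010→1 (1)
 57  100110000110001100101→1 (1)
 58  001100001100011001011→0 (1)
 59  011000011000110010111→0 (1)

011100100000100111101101110100010111001011010100101001011100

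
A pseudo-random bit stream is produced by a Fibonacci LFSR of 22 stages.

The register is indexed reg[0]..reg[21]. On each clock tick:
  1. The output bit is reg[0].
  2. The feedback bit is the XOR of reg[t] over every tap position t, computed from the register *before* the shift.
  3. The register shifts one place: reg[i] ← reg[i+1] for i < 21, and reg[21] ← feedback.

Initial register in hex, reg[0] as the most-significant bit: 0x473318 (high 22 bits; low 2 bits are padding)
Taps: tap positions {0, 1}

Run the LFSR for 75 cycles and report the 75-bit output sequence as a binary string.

tick  register→output (feedback)
  0  0100011100110011000110→0 (1)
  1  1000111001100110001101→1 (1)
  2  0001110011001100011011→0 (0)
  3  0011100110011000110110→0 (0)
  4  0111001100110001101100→0 (1)
  5  1110011001100011011001→1 (0)
  6  1100110011000110110010→1 (0)
  7  1001100110001101100100→1 (1)
  8  0011001100011011001001→0 (0)
  9  0110011000110110010010→0 (1)
 10  1100110001101100100101→1 (0)
 11  1001100011011001001010→1 (1)
 12  0011000110110010010101→0 (0)
 13  0110001101100100101010→0 (1)
 14  1100011011001001010101→1 (0)
 15  1000110110010010101010→1 (1)
 16  0001101100100101010101→0 (0)
 17  0011011001001010101010→0 (0)
 18  0110110010010101010100→0 (1)
 19  1101100100101010101001→1 (0)
 20  1011001001010101010010→1 (1)
 21  0110010010101010100101→0 (1)
 22  1100100101010101001011→1 (0)
 23  1001001010101010010110→1 (1)
 24  0010010101010100101101→0 (0)
 25  0100101010101001011010→0 (1)
 26  1001010101010010110101→1 (1)
 27  0010101010100101101011→0 (0)
 28  0101010101001011010110→0 (1)
 29  1010101010010110101101→1 (1)
 30  0101010100101101011011→0 (1)
 31  1010101001011010110111→1 (1)
 32  0101010010110101101111→0 (1)
 33  1010100101101011011111→1 (1)
 34  0101001011010110111111→0 (1)
 35  1010010110101101111111→1 (1)
 36  0100101101011011111111→0 (1)
 37  1001011010110111111111→1 (1)
 38  0010110101101111111111→0 (0)
 39  0101101011011111111110→0 (1)
 40  1011010110111111111101→1 (1)
 41  0110101101111111111011→0 (1)
 42  1101011011111111110111→1 (0)
 43  1010110111111111101110→1 (1)
 44  0101101111111111011101→0 (1)
 45  1011011111111110111011→1 (1)
 46  0110111111111101110111→0 (1)
 47  1101111111111011101111→1 (0)
 48  1011111111110111011110→1 (1)
 49  0111111111101110111101→0 (1)
 50  1111111111011101111011→1 (0)
 51  1111111110111011110110→1 (0)
 52  1111111101110111101100→1 (0)
 53  1111111011101111011000→1 (0)
 54  1111110111011110110000→1 (0)
 55  1111101110111101100000→1 (0)
 56  1111011101111011000000→1 (0)
 57  1110111011110110000000→1 (0)
 58  1101110111101100000000→1 (0)
 59  1011101111011000000000→1 (1)
 60  0111011110110000000001→0 (1)
 61  1110111101100000000011→1 (0)
 62  1101111011000000000110→1 (0)
 63  1011110110000000001100→1 (1)
 64  0111101100000000011001→0 (1)
 65  1111011000000000110011→1 (0)
 66  1110110000000001100110→1 (0)
 67  1101100000000011001100→1 (0)
 68  1011000000000110011000→1 (1)
 69  0110000000001100110001→0 (1)
 70  1100000000011001100011→1 (0)
 71  1000000000110011000110→1 (1)
 72  0000000001100110001101→0 (0)
 73  0000000011001100011010→0 (0)
 74  0000000110011000110100→0 (0)

010001110011001100011011001001010101010010110101101111111111011101111011000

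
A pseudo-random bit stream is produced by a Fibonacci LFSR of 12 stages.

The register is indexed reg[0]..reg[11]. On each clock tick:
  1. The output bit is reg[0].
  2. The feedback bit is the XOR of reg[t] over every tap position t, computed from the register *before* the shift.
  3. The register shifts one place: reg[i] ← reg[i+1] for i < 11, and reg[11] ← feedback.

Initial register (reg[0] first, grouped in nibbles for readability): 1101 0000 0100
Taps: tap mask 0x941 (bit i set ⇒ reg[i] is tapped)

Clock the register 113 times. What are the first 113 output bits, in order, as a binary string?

11010000010011110111010001000011101000001101100010111000101111001101100111011010011000111110010101010100011111011

k : reg_k → out_k, fb_k
0: 110100000100 → 1, fb=1
1: 101000001001 → 1, fb=1
2: 010000010011 → 0, fb=1
3: 100000100111 → 1, fb=1
4: 000001001111 → 0, fb=0
5: 000010011110 → 0, fb=1
6: 000100111101 → 0, fb=1
7: 001001111011 → 0, fb=1
8: 010011110111 → 0, fb=0
9: 100111101110 → 1, fb=1
10: 001111011101 → 0, fb=0
11: 011110111010 → 0, fb=0
12: 111101110100 → 1, fb=0
13: 111011101000 → 1, fb=1
14: 110111010001 → 1, fb=0
15: 101110100010 → 1, fb=0
16: 011101000100 → 0, fb=0
17: 111010001000 → 1, fb=0
18: 110100010000 → 1, fb=1
19: 101000100001 → 1, fb=1
20: 010001000011 → 0, fb=1
21: 100010000111 → 1, fb=0
22: 000100001110 → 0, fb=1
23: 001000011101 → 0, fb=0
24: 010000111010 → 0, fb=0
25: 100001110100 → 1, fb=0
26: 000011101000 → 0, fb=0
27: 000111010000 → 0, fb=0
28: 001110100000 → 0, fb=1
29: 011101000001 → 0, fb=1
30: 111010000011 → 1, fb=0
31: 110100000110 → 1, fb=1
32: 101000001101 → 1, fb=1
33: 010000011011 → 0, fb=0
34: 100000110110 → 1, fb=0
35: 000001101100 → 0, fb=0
36: 000011011000 → 0, fb=1
37: 000110110001 → 0, fb=0
38: 001101100010 → 0, fb=1
39: 011011000101 → 0, fb=1
40: 110110001011 → 1, fb=1
41: 101100010111 → 1, fb=0
42: 011000101110 → 0, fb=0
43: 110001011100 → 1, fb=0
44: 100010111000 → 1, fb=1
45: 000101110001 → 0, fb=0
46: 001011100010 → 0, fb=1
47: 010111000101 → 0, fb=1
48: 101110001011 → 1, fb=1
49: 011100010111 → 0, fb=1
50: 111000101111 → 1, fb=0
51: 110001011110 → 1, fb=0
52: 100010111100 → 1, fb=1
53: 000101111001 → 0, fb=1
54: 001011110011 → 0, fb=0
55: 010111100110 → 0, fb=1
56: 101111001101 → 1, fb=1
57: 011110011011 → 0, fb=0
58: 111100110110 → 1, fb=0
59: 111001101100 → 1, fb=1
60: 110011011001 → 1, fb=1
61: 100110110011 → 1, fb=1
62: 001101100111 → 0, fb=0
63: 011011001110 → 0, fb=1
64: 110110011101 → 1, fb=1
65: 101100111011 → 1, fb=0
66: 011001110110 → 0, fb=1
67: 110011101101 → 1, fb=0
68: 100111011010 → 1, fb=0
69: 001110110100 → 0, fb=1
70: 011101101001 → 0, fb=1
71: 111011010011 → 1, fb=0
72: 110110100110 → 1, fb=0
73: 101101001100 → 1, fb=0
74: 011010011000 → 0, fb=1
75: 110100110001 → 1, fb=1
76: 101001100011 → 1, fb=1
77: 010011000111 → 0, fb=1
78: 100110001111 → 1, fb=1
79: 001100011111 → 0, fb=0
80: 011000111110 → 0, fb=0
81: 110001111100 → 1, fb=1
82: 100011111001 → 1, fb=0
83: 000111110010 → 0, fb=1
84: 001111100101 → 0, fb=0
85: 011111001010 → 0, fb=1
86: 111110010101 → 1, fb=0
87: 111100101010 → 1, fb=1
88: 111001010101 → 1, fb=0
89: 110010101010 → 1, fb=1
90: 100101010101 → 1, fb=0
91: 001010101010 → 0, fb=0
92: 010101010100 → 0, fb=0
93: 101010101000 → 1, fb=1
94: 010101010001 → 0, fb=1
95: 101010100011 → 1, fb=1
96: 010101000111 → 0, fb=1
97: 101010001111 → 1, fb=1
98: 010100011111 → 0, fb=0
99: 101000111110 → 1, fb=1
100: 010001111101 → 0, fb=1
101: 100011111011 → 1, fb=0
102: 000111110110 → 0, fb=1
103: 001111101101 → 0, fb=1
104: 011111011011 → 0, fb=0
105: 111110110110 → 1, fb=0
106: 111101101100 → 1, fb=1
107: 111011011001 → 1, fb=1
108: 110110110011 → 1, fb=1
109: 101101100111 → 1, fb=1
110: 011011001111 → 0, fb=0
111: 110110011110 → 1, fb=0
112: 101100111100 → 1, fb=1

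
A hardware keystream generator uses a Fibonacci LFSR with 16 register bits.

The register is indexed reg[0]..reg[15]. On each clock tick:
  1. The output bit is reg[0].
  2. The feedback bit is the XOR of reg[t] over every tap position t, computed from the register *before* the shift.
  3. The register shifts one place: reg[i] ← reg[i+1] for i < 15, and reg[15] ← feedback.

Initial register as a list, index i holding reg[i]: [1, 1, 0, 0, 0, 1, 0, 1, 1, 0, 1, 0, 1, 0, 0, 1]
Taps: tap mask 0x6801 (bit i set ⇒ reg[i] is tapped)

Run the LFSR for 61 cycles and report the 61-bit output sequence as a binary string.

step | reg (before) | out | fb
   0 | 1100010110101001 | 1 | 1
   1 | 1000101101010011 | 1 | 1
   2 | 0001011010100111 | 0 | 0
   3 | 0010110101001110 | 0 | 0
   4 | 0101101010011100 | 0 | 0
   5 | 1011010100111000 | 1 | 0
   6 | 0110101001110000 | 0 | 1
   7 | 1101010011100001 | 1 | 1
   8 | 1010100111000011 | 1 | 0
   9 | 0101001110000110 | 0 | 0
  10 | 1010011100001100 | 1 | 0
  11 | 0100111000011000 | 0 | 1
  12 | 1001110000110001 | 1 | 0
  13 | 0011100001100010 | 0 | 1
  14 | 0111000011000101 | 0 | 1
  15 | 1110000110001011 | 1 | 0
  16 | 1100001100010110 | 1 | 0
  17 | 1000011000101100 | 1 | 0
  18 | 0000110001011000 | 0 | 1
  19 | 0001100010110001 | 0 | 1
  20 | 0011000101100011 | 0 | 1
  21 | 0110001011000111 | 0 | 0
  22 | 1100010110001110 | 1 | 1
  23 | 1000101100011101 | 1 | 1
  24 | 0001011000111011 | 0 | 0
  25 | 0010110001110110 | 0 | 1
  26 | 0101100011101101 | 0 | 1
  27 | 1011000111011011 | 1 | 1
  28 | 0110001110110111 | 0 | 1
  29 | 1100011101101111 | 1 | 1
  30 | 1000111011011111 | 1 | 0
  31 | 0001110110111110 | 0 | 1
  32 | 0011101101111101 | 0 | 0
  33 | 0111011011111010 | 0 | 0
  34 | 1110110111110100 | 1 | 1
  35 | 1101101111101001 | 1 | 1
  36 | 1011011111010011 | 1 | 1
  37 | 0110111110100111 | 0 | 0
  38 | 1101111101001110 | 1 | 1
  39 | 1011111010011101 | 1 | 1
  40 | 0111110100111011 | 0 | 0
  41 | 1111101001110110 | 1 | 0
  42 | 1111010011101100 | 1 | 0
  43 | 1110100111011000 | 1 | 0
  44 | 1101001110110000 | 1 | 0
  45 | 1010011101100000 | 1 | 1
  46 | 0100111011000001 | 0 | 0
  47 | 1001110110000010 | 1 | 0
  48 | 0011101100000100 | 0 | 1
  49 | 0111011000001001 | 0 | 0
  50 | 1110110000010010 | 1 | 1
  51 | 1101100000100101 | 1 | 0
  52 | 1011000001001010 | 1 | 0
  53 | 0110000010010100 | 0 | 0
  54 | 1100000100101000 | 1 | 1
  55 | 1000001001010001 | 1 | 0
  56 | 0000010010100010 | 0 | 1
  57 | 0000100101000101 | 0 | 1
  58 | 0001001010001011 | 0 | 1
  59 | 0010010100010111 | 0 | 1
  60 | 0100101000101111 | 0 | 0

1100010110101001110000110001011000111011011111010011101100000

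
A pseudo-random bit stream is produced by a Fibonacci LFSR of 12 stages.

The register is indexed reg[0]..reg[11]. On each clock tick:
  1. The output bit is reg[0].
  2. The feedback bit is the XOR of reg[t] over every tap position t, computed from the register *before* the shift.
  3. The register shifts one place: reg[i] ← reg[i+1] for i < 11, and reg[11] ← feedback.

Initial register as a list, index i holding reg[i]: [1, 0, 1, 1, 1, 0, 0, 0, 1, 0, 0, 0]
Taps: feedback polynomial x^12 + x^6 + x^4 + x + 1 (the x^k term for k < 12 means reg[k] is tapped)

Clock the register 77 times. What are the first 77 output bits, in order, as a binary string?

step | reg (before) | out | fb
   0 | 101110001000 | 1 | 0
   1 | 011100010000 | 0 | 1
   2 | 111000100001 | 1 | 1
   3 | 110001000011 | 1 | 0
   4 | 100010000110 | 1 | 0
   5 | 000100001100 | 0 | 0
   6 | 001000011000 | 0 | 0
   7 | 010000110000 | 0 | 0
   8 | 100001100000 | 1 | 0
   9 | 000011000000 | 0 | 1
  10 | 000110000001 | 0 | 1
  11 | 001100000011 | 0 | 0
  12 | 011000000110 | 0 | 1
  13 | 110000001101 | 1 | 0
  14 | 100000011010 | 1 | 1
  15 | 000000110101 | 0 | 1
  16 | 000001101011 | 0 | 1
  17 | 000011010111 | 0 | 1
  18 | 000110101111 | 0 | 0
  19 | 001101011110 | 0 | 0
  20 | 011010111100 | 0 | 1
  21 | 110101111001 | 1 | 1
  22 | 101011110011 | 1 | 1
  23 | 010111100111 | 0 | 1
  24 | 101111001111 | 1 | 0
  25 | 011110011110 | 0 | 0
  26 | 111100111100 | 1 | 1
  27 | 111001111001 | 1 | 1
  28 | 110011110011 | 1 | 0
  29 | 100111100110 | 1 | 1
  30 | 001111001101 | 0 | 1
  31 | 011110011011 | 0 | 0
  32 | 111100110110 | 1 | 1
  33 | 111001101101 | 1 | 1
  34 | 110011011011 | 1 | 1
  35 | 100110110111 | 1 | 1
  36 | 001101101111 | 0 | 1
  37 | 011011011111 | 0 | 0
  38 | 110110111110 | 1 | 0
  39 | 101101111100 | 1 | 0
  40 | 011011111000 | 0 | 1
  41 | 110111110001 | 1 | 0
  42 | 101111100010 | 1 | 1
  43 | 011111000101 | 0 | 0
  44 | 111110001010 | 1 | 1
  45 | 111100010101 | 1 | 0
  46 | 111000101010 | 1 | 1
  47 | 110001010101 | 1 | 0
  48 | 100010101010 | 1 | 1
  49 | 000101010101 | 0 | 0
  50 | 001010101010 | 0 | 0
  51 | 010101010100 | 0 | 1
  52 | 101010101001 | 1 | 1
  53 | 010101010011 | 0 | 1
  54 | 101010100111 | 1 | 1
  55 | 010101001111 | 0 | 1
  56 | 101010011111 | 1 | 0
  57 | 010100111110 | 0 | 0
  58 | 101001111100 | 1 | 0
  59 | 010011111000 | 0 | 1
  60 | 100111110001 | 1 | 1
  61 | 001111100011 | 0 | 0
  62 | 011111000110 | 0 | 0
  63 | 111110001100 | 1 | 1
  64 | 111100011001 | 1 | 0
  65 | 111000110010 | 1 | 1
  66 | 110001100101 | 1 | 1
  67 | 100011001011 | 1 | 0
  68 | 000110010110 | 0 | 1
  69 | 001100101101 | 0 | 1
  70 | 011001011011 | 0 | 1
  71 | 110010110111 | 1 | 0
  72 | 100101101110 | 1 | 0
  73 | 001011011100 | 0 | 1
  74 | 010110111001 | 0 | 1
  75 | 101101110011 | 1 | 0
  76 | 011011100110 | 0 | 1

10111000100001100000011010111100111100110110111110001010101010011111000110010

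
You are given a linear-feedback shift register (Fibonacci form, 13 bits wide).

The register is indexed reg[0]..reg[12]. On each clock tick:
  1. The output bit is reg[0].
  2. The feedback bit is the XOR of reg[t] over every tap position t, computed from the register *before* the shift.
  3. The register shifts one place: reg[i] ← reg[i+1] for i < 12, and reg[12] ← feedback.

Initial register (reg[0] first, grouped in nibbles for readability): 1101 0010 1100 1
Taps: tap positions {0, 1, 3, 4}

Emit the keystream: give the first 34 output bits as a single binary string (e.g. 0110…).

1101001011001110011011100011100100

step | reg (before) | out | fb
   0 | 1101001011001 | 1 | 1
   1 | 1010010110011 | 1 | 1
   2 | 0100101100111 | 0 | 0
   3 | 1001011001110 | 1 | 0
   4 | 0010110011100 | 0 | 1
   5 | 0101100111001 | 0 | 1
   6 | 1011001110011 | 1 | 0
   7 | 0110011100110 | 0 | 1
   8 | 1100111001101 | 1 | 1
   9 | 1001110011011 | 1 | 1
  10 | 0011100110111 | 0 | 0
  11 | 0111001101110 | 0 | 0
  12 | 1110011011100 | 1 | 0
  13 | 1100110111000 | 1 | 1
  14 | 1001101110001 | 1 | 1
  15 | 0011011100011 | 0 | 1
  16 | 0110111000111 | 0 | 0
  17 | 1101110001110 | 1 | 0
  18 | 1011100011100 | 1 | 1
  19 | 0111000111001 | 0 | 0
  20 | 1110001110010 | 1 | 0
  21 | 1100011100100 | 1 | 0
  22 | 1000111001000 | 1 | 0
  23 | 0001110010000 | 0 | 0
  24 | 0011100100000 | 0 | 0
  25 | 0111001000000 | 0 | 0
  26 | 1110010000000 | 1 | 0
  27 | 1100100000000 | 1 | 1
  28 | 1001000000001 | 1 | 0
  29 | 0010000000010 | 0 | 0
  30 | 0100000000100 | 0 | 1
  31 | 1000000001001 | 1 | 1
  32 | 0000000010011 | 0 | 0
  33 | 0000000100110 | 0 | 0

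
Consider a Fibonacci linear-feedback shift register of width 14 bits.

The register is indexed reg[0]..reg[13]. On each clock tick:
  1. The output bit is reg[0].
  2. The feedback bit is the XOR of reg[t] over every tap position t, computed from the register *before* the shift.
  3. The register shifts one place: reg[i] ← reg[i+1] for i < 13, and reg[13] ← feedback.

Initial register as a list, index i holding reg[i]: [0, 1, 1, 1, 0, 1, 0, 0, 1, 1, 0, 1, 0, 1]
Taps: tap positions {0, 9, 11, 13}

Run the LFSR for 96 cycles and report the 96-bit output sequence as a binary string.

step | reg (before) | out | fb
   0 | 01110100110101 | 0 | 1
   1 | 11101001101011 | 1 | 0
   2 | 11010011010110 | 1 | 1
   3 | 10100110101101 | 1 | 1
   4 | 01001101011011 | 0 | 0
   5 | 10011010110110 | 1 | 1
   6 | 00110101101101 | 0 | 0
   7 | 01101011011010 | 0 | 1
   8 | 11010110110101 | 1 | 0
   9 | 10101101101010 | 1 | 1
  10 | 01011011010101 | 0 | 1
  11 | 10110110101011 | 1 | 0
  12 | 01101101010110 | 0 | 0
  13 | 11011010101100 | 1 | 0
  14 | 10110101011000 | 1 | 0
  15 | 01101010110000 | 0 | 1
  16 | 11010101100001 | 1 | 0
  17 | 10101011000010 | 1 | 1
  18 | 01010110000101 | 0 | 0
  19 | 10101100001010 | 1 | 1
  20 | 01011000010101 | 0 | 1
  21 | 10110000101011 | 1 | 0
  22 | 01100001010110 | 0 | 0
  23 | 11000010101100 | 1 | 0
  24 | 10000101011000 | 1 | 0
  25 | 00001010110000 | 0 | 1
  26 | 00010101100001 | 0 | 1
  27 | 00101011000011 | 0 | 1
  28 | 01010110000111 | 0 | 0
  29 | 10101100001110 | 1 | 0
  30 | 01011000011100 | 0 | 0
  31 | 10110000111000 | 1 | 0
  32 | 01100001110000 | 0 | 1
  33 | 11000011100001 | 1 | 0
  34 | 10000111000010 | 1 | 1
  35 | 00001110000101 | 0 | 0
  36 | 00011100001010 | 0 | 0
  37 | 00111000010100 | 0 | 0
  38 | 01110000101000 | 0 | 0
  39 | 11100001010000 | 1 | 0
  40 | 11000010100000 | 1 | 1
  41 | 10000101000001 | 1 | 0
  42 | 00001010000010 | 0 | 0
  43 | 00010100000100 | 0 | 1
  44 | 00101000001001 | 0 | 1
  45 | 01010000010011 | 0 | 0
  46 | 10100000100110 | 1 | 0
  47 | 01000001001100 | 0 | 1
  48 | 10000010011001 | 1 | 1
  49 | 00000100110011 | 0 | 0
  50 | 00001001100110 | 0 | 1
  51 | 00010011001101 | 0 | 0
  52 | 00100110011010 | 0 | 1
  53 | 01001100110101 | 0 | 1
  54 | 10011001101011 | 1 | 0
  55 | 00110011010110 | 0 | 0
  56 | 01100110101100 | 0 | 1
  57 | 11001101011001 | 1 | 1
  58 | 10011010110011 | 1 | 1
  59 | 00110101100111 | 0 | 0
  60 | 01101011001110 | 0 | 1
  61 | 11010110011101 | 1 | 0
  62 | 10101100111010 | 1 | 0
  63 | 01011001110100 | 0 | 0
  64 | 10110011101000 | 1 | 1
  65 | 01100111010001 | 0 | 0
  66 | 11001110100010 | 1 | 1
  67 | 10011101000101 | 1 | 1
  68 | 00111010001011 | 0 | 1
  69 | 01110100010111 | 0 | 1
  70 | 11101000101111 | 1 | 1
  71 | 11010001011111 | 1 | 0
  72 | 10100010111110 | 1 | 1
  73 | 01000101111101 | 0 | 1
  74 | 10001011111011 | 1 | 1
  75 | 00010111110111 | 0 | 1
  76 | 00101111101111 | 0 | 0
  77 | 01011111011110 | 0 | 0
  78 | 10111110111100 | 1 | 1
  79 | 01111101111001 | 0 | 0
  80 | 11111011110010 | 1 | 0
  81 | 11110111100100 | 1 | 0
  82 | 11101111001000 | 1 | 1
  83 | 11011110010001 | 1 | 1
  84 | 10111100100011 | 1 | 0
  85 | 01111001000110 | 0 | 1
  86 | 11110010001101 | 1 | 1
  87 | 11100100011011 | 1 | 1
  88 | 11001000110111 | 1 | 0
  89 | 10010001101110 | 1 | 0
  90 | 00100011011100 | 0 | 0
  91 | 01000110111000 | 0 | 1
  92 | 10001101110001 | 1 | 1
  93 | 00011011100011 | 0 | 1
  94 | 00110111000111 | 0 | 0
  95 | 01101110001110 | 0 | 1

011101001101011011010101100001010110000111000010100000100110011010110011101000101111101111001000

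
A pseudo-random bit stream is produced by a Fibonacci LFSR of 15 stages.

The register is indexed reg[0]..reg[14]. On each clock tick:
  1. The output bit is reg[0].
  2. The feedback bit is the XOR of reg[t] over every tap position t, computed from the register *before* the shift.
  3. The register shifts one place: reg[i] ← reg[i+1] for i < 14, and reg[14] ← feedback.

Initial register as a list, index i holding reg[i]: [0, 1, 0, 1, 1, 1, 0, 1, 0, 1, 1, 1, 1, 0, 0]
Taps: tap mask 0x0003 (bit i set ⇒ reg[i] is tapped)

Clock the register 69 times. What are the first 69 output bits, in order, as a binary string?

010111010111100111001111000101001010001001111011110011010001100010101

tick  register→output (feedback)
  0  010111010111100→0 (1)
  1  101110101111001→1 (1)
  2  011101011110011→0 (1)
  3  111010111100111→1 (0)
  4  110101111001110→1 (0)
  5  101011110011100→1 (1)
  6  010111100111001→0 (1)
  7  101111001110011→1 (1)
  8  011110011100111→0 (1)
  9  111100111001111→1 (0)
 10  111001110011110→1 (0)
 11  110011100111100→1 (0)
 12  100111001111000→1 (1)
 13  001110011110001→0 (0)
 14  011100111100010→0 (1)
 15  111001111000101→1 (0)
 16  110011110001010→1 (0)
 17  100111100010100→1 (1)
 18  001111000101001→0 (0)
 19  011110001010010→0 (1)
 20  111100010100101→1 (0)
 21  111000101001010→1 (0)
 22  110001010010100→1 (0)
 23  100010100101000→1 (1)
 24  000101001010001→0 (0)
 25  001010010100010→0 (0)
 26  010100101000100→0 (1)
 27  101001010001001→1 (1)
 28  010010100010011→0 (1)
 29  100101000100111→1 (1)
 30  001010001001111→0 (0)
 31  010100010011110→0 (1)
 32  101000100111101→1 (1)
 33  010001001111011→0 (1)
 34  100010011110111→1 (1)
 35  000100111101111→0 (0)
 36  001001111011110→0 (0)
 37  010011110111100→0 (1)
 38  100111101111001→1 (1)
 39  001111011110011→0 (0)
 40  011110111100110→0 (1)
 41  111101111001101→1 (0)
 42  111011110011010→1 (0)
 43  110111100110100→1 (0)
 44  101111001101000→1 (1)
 45  011110011010001→0 (1)
 46  111100110100011→1 (0)
 47  111001101000110→1 (0)
 48  110011010001100→1 (0)
 49  100110100011000→1 (1)
 50  001101000110001→0 (0)
 51  011010001100010→0 (1)
 52  110100011000101→1 (0)
 53  101000110001010→1 (1)
 54  010001100010101→0 (1)
 55  100011000101011→1 (1)
 56  000110001010111→0 (0)
 57  001100010101110→0 (0)
 58  011000101011100→0 (1)
 59  110001010111001→1 (0)
 60  100010101110010→1 (1)
 61  000101011100101→0 (0)
 62  001010111001010→0 (0)
 63  010101110010100→0 (1)
 64  101011100101001→1 (1)
 65  010111001010011→0 (1)
 66  101110010100111→1 (1)
 67  011100101001111→0 (1)
 68  111001010011111→1 (0)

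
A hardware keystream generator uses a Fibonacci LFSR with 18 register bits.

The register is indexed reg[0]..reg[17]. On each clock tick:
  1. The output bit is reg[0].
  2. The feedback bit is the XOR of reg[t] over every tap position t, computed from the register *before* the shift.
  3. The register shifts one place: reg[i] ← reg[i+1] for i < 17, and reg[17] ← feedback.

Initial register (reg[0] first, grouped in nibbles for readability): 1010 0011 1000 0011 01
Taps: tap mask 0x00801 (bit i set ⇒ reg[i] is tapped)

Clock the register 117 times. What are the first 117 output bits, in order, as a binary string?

101000111000001101101110001111001010001011001010101111011100100100111101000010000101111111111101111011000010011100110

step | reg (before) | out | fb
   0 | 101000111000001101 | 1 | 1
   1 | 010001110000011011 | 0 | 0
   2 | 100011100000110110 | 1 | 1
   3 | 000111000001101101 | 0 | 1
   4 | 001110000011011011 | 0 | 1
   5 | 011100000110110111 | 0 | 0
   6 | 111000001101101110 | 1 | 0
   7 | 110000011011011100 | 1 | 0
   8 | 100000110110111000 | 1 | 1
   9 | 000001101101110001 | 0 | 1
  10 | 000011011011100011 | 0 | 1
  11 | 000110110111000111 | 0 | 1
  12 | 001101101110001111 | 0 | 0
  13 | 011011011100011110 | 0 | 0
  14 | 110110111000111100 | 1 | 1
  15 | 101101110001111001 | 1 | 0
  16 | 011011100011110010 | 0 | 1
  17 | 110111000111100101 | 1 | 0
  18 | 101110001111001010 | 1 | 0
  19 | 011100011110010100 | 0 | 0
  20 | 111000111100101000 | 1 | 1
  21 | 110001111001010001 | 1 | 0
  22 | 100011110010100010 | 1 | 1
  23 | 000111100101000101 | 0 | 1
  24 | 001111001010001011 | 0 | 0
  25 | 011110010100010110 | 0 | 0
  26 | 111100101000101100 | 1 | 1
  27 | 111001010001011001 | 1 | 0
  28 | 110010100010110010 | 1 | 1
  29 | 100101000101100101 | 1 | 0
  30 | 001010001011001010 | 0 | 1
  31 | 010100010110010101 | 0 | 0
  32 | 101000101100101010 | 1 | 1
  33 | 010001011001010101 | 0 | 1
  34 | 100010110010101011 | 1 | 1
  35 | 000101100101010111 | 0 | 1
  36 | 001011001010101111 | 0 | 0
  37 | 010110010101011110 | 0 | 1
  38 | 101100101010111101 | 1 | 1
  39 | 011001010101111011 | 0 | 1
  40 | 110010101011110111 | 1 | 0
  41 | 100101010111101110 | 1 | 0
  42 | 001010101111011100 | 0 | 1
  43 | 010101011110111001 | 0 | 0
  44 | 101010111101110010 | 1 | 0
  45 | 010101111011100100 | 0 | 1
  46 | 101011110111001001 | 1 | 0
  47 | 010111101110010010 | 0 | 0
  48 | 101111011100100100 | 1 | 1
  49 | 011110111001001001 | 0 | 1
  50 | 111101110010010011 | 1 | 1
  51 | 111011100100100111 | 1 | 1
  52 | 110111001001001111 | 1 | 0
  53 | 101110010010011110 | 1 | 1
  54 | 011100100100111101 | 0 | 0
  55 | 111001001001111010 | 1 | 0
  56 | 110010010011110100 | 1 | 0
  57 | 100100100111101000 | 1 | 0
  58 | 001001001111010000 | 0 | 1
  59 | 010010011110100001 | 0 | 0
  60 | 100100111101000010 | 1 | 0
  61 | 001001111010000100 | 0 | 0
  62 | 010011110100001000 | 0 | 0
  63 | 100111101000010000 | 1 | 1
  64 | 001111010000100001 | 0 | 0
  65 | 011110100001000010 | 0 | 1
  66 | 111101000010000101 | 1 | 1
  67 | 111010000100001011 | 1 | 1
  68 | 110100001000010111 | 1 | 1
  69 | 101000010000101111 | 1 | 1
  70 | 010000100001011111 | 0 | 1
  71 | 100001000010111111 | 1 | 1
  72 | 000010000101111111 | 0 | 1
  73 | 000100001011111111 | 0 | 1
  74 | 001000010111111111 | 0 | 1
  75 | 010000101111111111 | 0 | 1
  76 | 100001011111111111 | 1 | 0
  77 | 000010111111111110 | 0 | 1
  78 | 000101111111111101 | 0 | 1
  79 | 001011111111111011 | 0 | 1
  80 | 010111111111110111 | 0 | 1
  81 | 101111111111101111 | 1 | 0
  82 | 011111111111011110 | 0 | 1
  83 | 111111111110111101 | 1 | 1
  84 | 111111111101111011 | 1 | 0
  85 | 111111111011110110 | 1 | 0
  86 | 111111110111101100 | 1 | 0
  87 | 111111101111011000 | 1 | 0
  88 | 111111011110110000 | 1 | 1
  89 | 111110111101100001 | 1 | 0
  90 | 111101111011000010 | 1 | 0
  91 | 111011110110000100 | 1 | 1
  92 | 110111101100001001 | 1 | 1
  93 | 101111011000010011 | 1 | 1
  94 | 011110110000100111 | 0 | 0
  95 | 111101100001001110 | 1 | 0
  96 | 111011000010011100 | 1 | 1
  97 | 110110000100111001 | 1 | 1
  98 | 101100001001110011 | 1 | 0
  99 | 011000010011100110 | 0 | 1
 100 | 110000100111001101 | 1 | 0
 101 | 100001001110011010 | 1 | 1
 102 | 000010011100110101 | 0 | 0
 103 | 000100111001101010 | 0 | 1
 104 | 001001110011010101 | 0 | 1
 105 | 010011100110101011 | 0 | 0
 106 | 100111001101010110 | 1 | 0
 107 | 001110011010101100 | 0 | 0
 108 | 011100110101011000 | 0 | 1
 109 | 111001101010110001 | 1 | 1
 110 | 110011010101100011 | 1 | 0
 111 | 100110101011000110 | 1 | 0
 112 | 001101010110001100 | 0 | 0
 113 | 011010101100011000 | 0 | 0
 114 | 110101011000110000 | 1 | 1
 115 | 101010110001100001 | 1 | 0
 116 | 010101100011000010 | 0 | 1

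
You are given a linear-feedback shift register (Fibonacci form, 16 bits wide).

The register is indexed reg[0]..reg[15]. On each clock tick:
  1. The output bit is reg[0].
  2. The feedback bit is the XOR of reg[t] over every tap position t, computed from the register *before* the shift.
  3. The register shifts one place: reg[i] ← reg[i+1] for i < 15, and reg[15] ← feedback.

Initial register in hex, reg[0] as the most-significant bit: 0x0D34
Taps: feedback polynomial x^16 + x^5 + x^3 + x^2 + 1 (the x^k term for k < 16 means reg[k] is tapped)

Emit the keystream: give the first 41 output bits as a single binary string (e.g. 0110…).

step | reg (before) | out | fb
   0 | 0000110100110100 | 0 | 1
   1 | 0001101001101001 | 0 | 1
   2 | 0011010011010011 | 0 | 1
   3 | 0110100110100111 | 0 | 1
   4 | 1101001101001111 | 1 | 0
   5 | 1010011010011110 | 1 | 1
   6 | 0100110100111101 | 0 | 1
   7 | 1001101001111011 | 1 | 0
   8 | 0011010011110110 | 0 | 1
   9 | 0110100111101101 | 0 | 1
  10 | 1101001111011011 | 1 | 0
  11 | 1010011110110110 | 1 | 1
  12 | 0100111101101101 | 0 | 1
  13 | 1001111011011011 | 1 | 1
  14 | 0011110110110111 | 0 | 1
  15 | 0111101101101111 | 0 | 0
  16 | 1111011011011110 | 1 | 0
  17 | 1110110110111100 | 1 | 1
  18 | 1101101101111001 | 1 | 0
  19 | 1011011011110010 | 1 | 0
  20 | 0110110111100100 | 0 | 0
  21 | 1101101111001000 | 1 | 0
  22 | 1011011110010000 | 1 | 0
  23 | 0110111100100000 | 0 | 0
  24 | 1101111001000000 | 1 | 1
  25 | 1011110010000001 | 1 | 0
  26 | 0111100100000010 | 0 | 0
  27 | 1111001000000100 | 1 | 1
  28 | 1110010000001001 | 1 | 1
  29 | 1100100000010011 | 1 | 1
  30 | 1001000000100111 | 1 | 0
  31 | 0010000001001110 | 0 | 1
  32 | 0100000010011101 | 0 | 0
  33 | 1000000100111010 | 1 | 1
  34 | 0000001001110101 | 0 | 0
  35 | 0000010011101010 | 0 | 1
  36 | 0000100111010101 | 0 | 0
  37 | 0001001110101010 | 0 | 1
  38 | 0010011101010101 | 0 | 0
  39 | 0100111010101010 | 0 | 1
  40 | 1001110101010101 | 1 | 1

00001101001101001111011011011110010000001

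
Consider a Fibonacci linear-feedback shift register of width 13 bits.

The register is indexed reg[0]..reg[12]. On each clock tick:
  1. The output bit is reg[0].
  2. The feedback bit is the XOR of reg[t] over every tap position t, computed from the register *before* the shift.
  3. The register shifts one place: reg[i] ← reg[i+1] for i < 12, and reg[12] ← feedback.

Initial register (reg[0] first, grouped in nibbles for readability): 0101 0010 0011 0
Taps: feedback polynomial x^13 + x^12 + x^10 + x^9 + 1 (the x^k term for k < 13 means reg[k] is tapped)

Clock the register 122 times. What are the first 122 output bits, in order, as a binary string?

01010010001101011010101110111110010111010000001100101010101110010100111101100000010110010010011110000001111010101010000110

step | reg (before) | out | fb
   0 | 0101001000110 | 0 | 1
   1 | 1010010001101 | 1 | 0
   2 | 0100100011010 | 0 | 1
   3 | 1001000110101 | 1 | 1
   4 | 0010001101011 | 0 | 0
   5 | 0100011010110 | 0 | 1
   6 | 1000110101101 | 1 | 0
   7 | 0001101011010 | 0 | 1
   8 | 0011010110101 | 0 | 0
   9 | 0110101101010 | 0 | 1
  10 | 1101011010101 | 1 | 1
  11 | 1010110101011 | 1 | 1
  12 | 0101101010111 | 0 | 0
  13 | 1011010101110 | 1 | 1
  14 | 0110101011101 | 0 | 1
  15 | 1101010111011 | 1 | 1
  16 | 1010101110111 | 1 | 1
  17 | 0101011101111 | 0 | 1
  18 | 1010111011111 | 1 | 0
  19 | 0101110111110 | 0 | 0
  20 | 1011101111100 | 1 | 1
  21 | 0111011111001 | 0 | 0
  22 | 1110111110010 | 1 | 1
  23 | 1101111100101 | 1 | 1
  24 | 1011111001011 | 1 | 1
  25 | 0111110010111 | 0 | 0
  26 | 1111100101110 | 1 | 1
  27 | 1111001011101 | 1 | 0
  28 | 1110010111010 | 1 | 0
  29 | 1100101110100 | 1 | 0
  30 | 1001011101000 | 1 | 0
  31 | 0010111010000 | 0 | 0
  32 | 0101110100000 | 0 | 0
  33 | 1011101000000 | 1 | 1
  34 | 0111010000001 | 0 | 1
  35 | 1110100000011 | 1 | 0
  36 | 1101000000110 | 1 | 0
  37 | 1010000001100 | 1 | 1
  38 | 0100000011001 | 0 | 0
  39 | 1000000110010 | 1 | 1
  40 | 0000001100101 | 0 | 0
  41 | 0000011001010 | 0 | 1
  42 | 0000110010101 | 0 | 0
  43 | 0001100101010 | 0 | 1
  44 | 0011001010101 | 0 | 0
  45 | 0110010101010 | 0 | 1
  46 | 1100101010101 | 1 | 1
  47 | 1001010101011 | 1 | 1
  48 | 0010101010111 | 0 | 0
  49 | 0101010101110 | 0 | 0
  50 | 1010101011100 | 1 | 1
  51 | 0101010111001 | 0 | 0
  52 | 1010101110010 | 1 | 1
  53 | 0101011100101 | 0 | 0
  54 | 1010111001010 | 1 | 0
  55 | 0101110010100 | 0 | 1
  56 | 1011100101001 | 1 | 1
  57 | 0111001010011 | 0 | 1
  58 | 1110010100111 | 1 | 1
  59 | 1100101001111 | 1 | 0
  60 | 1001010011110 | 1 | 1
  61 | 0010100111101 | 0 | 1
  62 | 0101001111011 | 0 | 0
  63 | 1010011110110 | 1 | 0
  64 | 0100111101100 | 0 | 0
  65 | 1001111011000 | 1 | 0
  66 | 0011110110000 | 0 | 0
  67 | 0111101100000 | 0 | 0
  68 | 1111011000000 | 1 | 1
  69 | 1110110000001 | 1 | 0
  70 | 1101100000010 | 1 | 1
  71 | 1011000000101 | 1 | 1
  72 | 0110000001011 | 0 | 0
  73 | 1100000010110 | 1 | 0
  74 | 1000000101100 | 1 | 1
  75 | 0000001011001 | 0 | 0
  76 | 0000010110010 | 0 | 0
  77 | 0000101100100 | 0 | 1
  78 | 0001011001001 | 0 | 0
  79 | 0010110010010 | 0 | 0
  80 | 0101100100100 | 0 | 1
  81 | 1011001001001 | 1 | 1
  82 | 0110010010011 | 0 | 1
  83 | 1100100100111 | 1 | 1
  84 | 1001001001111 | 1 | 0
  85 | 0010010011110 | 0 | 0
  86 | 0100100111100 | 0 | 0
  87 | 1001001111000 | 1 | 0
  88 | 0010011110000 | 0 | 0
  89 | 0100111100000 | 0 | 0
  90 | 1001111000000 | 1 | 1
  91 | 0011110000001 | 0 | 1
  92 | 0111100000011 | 0 | 1
  93 | 1111000000111 | 1 | 1
  94 | 1110000001111 | 1 | 0
  95 | 1100000011110 | 1 | 1
  96 | 1000000111101 | 1 | 0
  97 | 0000001111010 | 0 | 1
  98 | 0000011110101 | 0 | 0
  99 | 0000111101010 | 0 | 1
 100 | 0001111010101 | 0 | 0
 101 | 0011110101010 | 0 | 1
 102 | 0111101010101 | 0 | 0
 103 | 1111010101010 | 1 | 0
 104 | 1110101010100 | 1 | 0
 105 | 1101010101000 | 1 | 0
 106 | 1010101010000 | 1 | 1
 107 | 0101010100001 | 0 | 1
 108 | 1010101000011 | 1 | 0
 109 | 0101010000110 | 0 | 1
 110 | 1010100001101 | 1 | 0
 111 | 0101000011010 | 0 | 1
 112 | 1010000110101 | 1 | 1
 113 | 0100001101011 | 0 | 0
 114 | 1000011010110 | 1 | 0
 115 | 0000110101100 | 0 | 0
 116 | 0001101011000 | 0 | 1
 117 | 0011010110001 | 0 | 1
 118 | 0110101100011 | 0 | 1
 119 | 1101011000111 | 1 | 1
 120 | 1010110001111 | 1 | 0
 121 | 0101100011110 | 0 | 0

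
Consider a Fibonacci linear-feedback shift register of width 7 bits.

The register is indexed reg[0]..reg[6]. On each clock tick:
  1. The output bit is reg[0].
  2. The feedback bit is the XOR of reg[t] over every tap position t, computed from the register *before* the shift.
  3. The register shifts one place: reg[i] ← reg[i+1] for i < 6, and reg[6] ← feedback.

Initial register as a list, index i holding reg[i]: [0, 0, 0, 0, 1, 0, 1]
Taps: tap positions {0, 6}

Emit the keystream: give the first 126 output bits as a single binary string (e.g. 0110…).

step | reg (before) | out | fb
   0 | 0000101 | 0 | 1
   1 | 0001011 | 0 | 1
   2 | 0010111 | 0 | 1
   3 | 0101111 | 0 | 1
   4 | 1011111 | 1 | 0
   5 | 0111110 | 0 | 0
   6 | 1111100 | 1 | 1
   7 | 1111001 | 1 | 0
   8 | 1110010 | 1 | 1
   9 | 1100101 | 1 | 0
  10 | 1001010 | 1 | 1
  11 | 0010101 | 0 | 1
  12 | 0101011 | 0 | 1
  13 | 1010111 | 1 | 0
  14 | 0101110 | 0 | 0
  15 | 1011100 | 1 | 1
  16 | 0111001 | 0 | 1
  17 | 1110011 | 1 | 0
  18 | 1100110 | 1 | 1
  19 | 1001101 | 1 | 0
  20 | 0011010 | 0 | 0
  21 | 0110100 | 0 | 0
  22 | 1101000 | 1 | 1
  23 | 1010001 | 1 | 0
  24 | 0100010 | 0 | 0
  25 | 1000100 | 1 | 1
  26 | 0001001 | 0 | 1
  27 | 0010011 | 0 | 1
  28 | 0100111 | 0 | 1
  29 | 1001111 | 1 | 0
  30 | 0011110 | 0 | 0
  31 | 0111100 | 0 | 0
  32 | 1111000 | 1 | 1
  33 | 1110001 | 1 | 0
  34 | 1100010 | 1 | 1
  35 | 1000101 | 1 | 0
  36 | 0001010 | 0 | 0
  37 | 0010100 | 0 | 0
  38 | 0101000 | 0 | 0
  39 | 1010000 | 1 | 1
  40 | 0100001 | 0 | 1
  41 | 1000011 | 1 | 0
  42 | 0000110 | 0 | 0
  43 | 0001100 | 0 | 0
  44 | 0011000 | 0 | 0
  45 | 0110000 | 0 | 0
  46 | 1100000 | 1 | 1
  47 | 1000001 | 1 | 0
  48 | 0000010 | 0 | 0
  49 | 0000100 | 0 | 0
  50 | 0001000 | 0 | 0
  51 | 0010000 | 0 | 0
  52 | 0100000 | 0 | 0
  53 | 1000000 | 1 | 1
  54 | 0000001 | 0 | 1
  55 | 0000011 | 0 | 1
  56 | 0000111 | 0 | 1
  57 | 0001111 | 0 | 1
  58 | 0011111 | 0 | 1
  59 | 0111111 | 0 | 1
  60 | 1111111 | 1 | 0
  61 | 1111110 | 1 | 1
  62 | 1111101 | 1 | 0
  63 | 1111010 | 1 | 1
  64 | 1110101 | 1 | 0
  65 | 1101010 | 1 | 1
  66 | 1010101 | 1 | 0
  67 | 0101010 | 0 | 0
  68 | 1010100 | 1 | 1
  69 | 0101001 | 0 | 1
  70 | 1010011 | 1 | 0
  71 | 0100110 | 0 | 0
  72 | 1001100 | 1 | 1
  73 | 0011001 | 0 | 1
  74 | 0110011 | 0 | 1
  75 | 1100111 | 1 | 0
  76 | 1001110 | 1 | 1
  77 | 0011101 | 0 | 1
  78 | 0111011 | 0 | 1
  79 | 1110111 | 1 | 0
  80 | 1101110 | 1 | 1
  81 | 1011101 | 1 | 0
  82 | 0111010 | 0 | 0
  83 | 1110100 | 1 | 1
  84 | 1101001 | 1 | 0
  85 | 1010010 | 1 | 1
  86 | 0100101 | 0 | 1
  87 | 1001011 | 1 | 0
  88 | 0010110 | 0 | 0
  89 | 0101100 | 0 | 0
  90 | 1011000 | 1 | 1
  91 | 0110001 | 0 | 1
  92 | 1100011 | 1 | 0
  93 | 1000110 | 1 | 1
  94 | 0001101 | 0 | 1
  95 | 0011011 | 0 | 1
  96 | 0110111 | 0 | 1
  97 | 1101111 | 1 | 0
  98 | 1011110 | 1 | 1
  99 | 0111101 | 0 | 1
 100 | 1111011 | 1 | 0
 101 | 1110110 | 1 | 1
 102 | 1101101 | 1 | 0
 103 | 1011010 | 1 | 1
 104 | 0110101 | 0 | 1
 105 | 1101011 | 1 | 0
 106 | 1010110 | 1 | 1
 107 | 0101101 | 0 | 1
 108 | 1011011 | 1 | 0
 109 | 0110110 | 0 | 0
 110 | 1101100 | 1 | 1
 111 | 1011001 | 1 | 0
 112 | 0110010 | 0 | 0
 113 | 1100100 | 1 | 1
 114 | 1001001 | 1 | 0
 115 | 0010010 | 0 | 0
 116 | 0100100 | 0 | 0
 117 | 1001000 | 1 | 1
 118 | 0010001 | 0 | 1
 119 | 0100011 | 0 | 1
 120 | 1000111 | 1 | 0
 121 | 0001110 | 0 | 0
 122 | 0011100 | 0 | 0
 123 | 0111000 | 0 | 0
 124 | 1110000 | 1 | 1
 125 | 1100001 | 1 | 0

000010111110010101110011010001001111000101000011000001000000111111101010100110011101110100101100011011110110101101100100100011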